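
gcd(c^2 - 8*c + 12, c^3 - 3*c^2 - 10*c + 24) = c - 2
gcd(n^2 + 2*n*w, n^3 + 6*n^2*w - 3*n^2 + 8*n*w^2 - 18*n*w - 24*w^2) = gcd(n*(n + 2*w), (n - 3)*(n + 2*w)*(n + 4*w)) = n + 2*w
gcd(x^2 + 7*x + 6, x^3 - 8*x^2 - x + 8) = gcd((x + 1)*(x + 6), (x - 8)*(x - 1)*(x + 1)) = x + 1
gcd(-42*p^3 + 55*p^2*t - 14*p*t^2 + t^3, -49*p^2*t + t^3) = 7*p - t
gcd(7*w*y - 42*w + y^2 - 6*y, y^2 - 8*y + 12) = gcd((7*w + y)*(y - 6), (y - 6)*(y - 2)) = y - 6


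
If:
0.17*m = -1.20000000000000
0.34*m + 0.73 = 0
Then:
No Solution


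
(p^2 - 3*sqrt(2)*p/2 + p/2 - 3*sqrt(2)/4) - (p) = p^2 - 3*sqrt(2)*p/2 - p/2 - 3*sqrt(2)/4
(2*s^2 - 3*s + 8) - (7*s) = 2*s^2 - 10*s + 8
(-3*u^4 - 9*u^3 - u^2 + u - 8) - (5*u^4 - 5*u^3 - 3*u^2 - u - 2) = -8*u^4 - 4*u^3 + 2*u^2 + 2*u - 6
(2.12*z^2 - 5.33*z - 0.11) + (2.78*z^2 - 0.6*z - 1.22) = 4.9*z^2 - 5.93*z - 1.33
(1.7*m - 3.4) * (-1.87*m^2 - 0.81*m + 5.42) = -3.179*m^3 + 4.981*m^2 + 11.968*m - 18.428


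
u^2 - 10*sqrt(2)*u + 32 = (u - 8*sqrt(2))*(u - 2*sqrt(2))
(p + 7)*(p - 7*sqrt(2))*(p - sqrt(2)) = p^3 - 8*sqrt(2)*p^2 + 7*p^2 - 56*sqrt(2)*p + 14*p + 98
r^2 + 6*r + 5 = (r + 1)*(r + 5)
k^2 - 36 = (k - 6)*(k + 6)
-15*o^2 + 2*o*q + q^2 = (-3*o + q)*(5*o + q)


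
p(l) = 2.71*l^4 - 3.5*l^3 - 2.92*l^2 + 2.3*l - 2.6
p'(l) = 10.84*l^3 - 10.5*l^2 - 5.84*l + 2.3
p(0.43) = -2.34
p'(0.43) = -1.29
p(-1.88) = 39.87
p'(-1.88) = -95.86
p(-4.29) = 1128.04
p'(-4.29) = -1021.75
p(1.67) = -2.13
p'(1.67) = 13.75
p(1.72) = -1.37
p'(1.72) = 16.35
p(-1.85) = 37.06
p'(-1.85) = -91.47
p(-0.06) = -2.75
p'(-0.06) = 2.61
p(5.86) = 2401.96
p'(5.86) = 1788.85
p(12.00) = 49751.08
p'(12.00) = 17151.74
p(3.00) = 103.03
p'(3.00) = 182.96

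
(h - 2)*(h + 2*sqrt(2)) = h^2 - 2*h + 2*sqrt(2)*h - 4*sqrt(2)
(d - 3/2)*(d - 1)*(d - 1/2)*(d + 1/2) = d^4 - 5*d^3/2 + 5*d^2/4 + 5*d/8 - 3/8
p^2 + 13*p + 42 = (p + 6)*(p + 7)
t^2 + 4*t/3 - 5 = (t - 5/3)*(t + 3)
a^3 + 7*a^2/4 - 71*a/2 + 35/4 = (a - 5)*(a - 1/4)*(a + 7)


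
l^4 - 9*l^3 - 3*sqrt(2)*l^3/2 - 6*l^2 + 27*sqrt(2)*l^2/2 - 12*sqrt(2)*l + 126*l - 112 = (l - 8)*(l - 1)*(l - 7*sqrt(2)/2)*(l + 2*sqrt(2))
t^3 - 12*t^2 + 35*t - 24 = (t - 8)*(t - 3)*(t - 1)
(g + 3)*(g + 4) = g^2 + 7*g + 12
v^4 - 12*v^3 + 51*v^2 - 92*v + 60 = (v - 5)*(v - 3)*(v - 2)^2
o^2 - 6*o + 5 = (o - 5)*(o - 1)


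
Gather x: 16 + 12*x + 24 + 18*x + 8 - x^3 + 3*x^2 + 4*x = -x^3 + 3*x^2 + 34*x + 48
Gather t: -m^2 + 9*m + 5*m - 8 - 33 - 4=-m^2 + 14*m - 45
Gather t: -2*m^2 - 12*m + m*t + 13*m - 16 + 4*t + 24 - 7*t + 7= -2*m^2 + m + t*(m - 3) + 15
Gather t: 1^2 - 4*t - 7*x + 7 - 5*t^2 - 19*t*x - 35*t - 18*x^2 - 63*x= -5*t^2 + t*(-19*x - 39) - 18*x^2 - 70*x + 8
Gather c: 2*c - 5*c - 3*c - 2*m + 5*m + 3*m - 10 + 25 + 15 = -6*c + 6*m + 30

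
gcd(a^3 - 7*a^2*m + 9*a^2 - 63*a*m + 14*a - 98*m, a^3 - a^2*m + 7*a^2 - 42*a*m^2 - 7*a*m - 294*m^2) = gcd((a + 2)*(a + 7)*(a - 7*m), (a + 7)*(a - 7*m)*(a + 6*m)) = a^2 - 7*a*m + 7*a - 49*m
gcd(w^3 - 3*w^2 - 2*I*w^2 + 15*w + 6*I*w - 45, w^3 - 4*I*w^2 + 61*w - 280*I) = w - 5*I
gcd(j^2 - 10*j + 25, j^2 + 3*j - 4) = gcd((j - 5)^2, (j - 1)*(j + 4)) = 1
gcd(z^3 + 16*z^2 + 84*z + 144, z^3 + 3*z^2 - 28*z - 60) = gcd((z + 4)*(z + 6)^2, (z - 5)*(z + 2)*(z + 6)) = z + 6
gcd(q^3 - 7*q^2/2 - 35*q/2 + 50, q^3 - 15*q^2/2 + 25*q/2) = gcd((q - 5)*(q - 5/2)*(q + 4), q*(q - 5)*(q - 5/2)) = q^2 - 15*q/2 + 25/2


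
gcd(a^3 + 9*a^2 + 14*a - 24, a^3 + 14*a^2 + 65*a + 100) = a + 4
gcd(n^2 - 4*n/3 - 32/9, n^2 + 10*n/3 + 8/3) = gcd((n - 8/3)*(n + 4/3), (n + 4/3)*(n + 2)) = n + 4/3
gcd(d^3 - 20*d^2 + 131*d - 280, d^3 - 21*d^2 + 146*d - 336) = d^2 - 15*d + 56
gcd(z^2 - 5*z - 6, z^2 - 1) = z + 1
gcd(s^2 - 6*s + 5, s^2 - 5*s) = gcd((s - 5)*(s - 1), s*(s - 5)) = s - 5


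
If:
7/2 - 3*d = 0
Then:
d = 7/6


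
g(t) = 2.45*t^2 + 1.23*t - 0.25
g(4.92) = 65.11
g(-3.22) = 21.19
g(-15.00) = 532.55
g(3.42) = 32.61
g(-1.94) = 6.58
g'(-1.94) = -8.28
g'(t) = 4.9*t + 1.23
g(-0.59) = -0.12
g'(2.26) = 12.30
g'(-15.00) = -72.27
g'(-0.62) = -1.81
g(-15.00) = 532.55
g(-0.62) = -0.07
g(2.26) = 15.04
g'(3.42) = 17.99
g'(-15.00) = -72.27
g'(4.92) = 25.34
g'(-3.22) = -14.55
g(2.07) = 12.79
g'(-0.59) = -1.66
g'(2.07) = 11.37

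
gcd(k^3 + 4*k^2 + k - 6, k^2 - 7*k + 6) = k - 1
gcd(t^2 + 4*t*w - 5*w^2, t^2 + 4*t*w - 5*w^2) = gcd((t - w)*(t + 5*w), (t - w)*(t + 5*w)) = t^2 + 4*t*w - 5*w^2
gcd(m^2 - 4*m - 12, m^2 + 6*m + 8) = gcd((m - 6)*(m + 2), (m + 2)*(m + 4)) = m + 2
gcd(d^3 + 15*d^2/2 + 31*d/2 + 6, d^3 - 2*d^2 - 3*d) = 1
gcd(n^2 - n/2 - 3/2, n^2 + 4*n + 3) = n + 1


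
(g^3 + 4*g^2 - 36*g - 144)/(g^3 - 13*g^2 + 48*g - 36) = (g^2 + 10*g + 24)/(g^2 - 7*g + 6)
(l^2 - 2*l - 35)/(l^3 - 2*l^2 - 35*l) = 1/l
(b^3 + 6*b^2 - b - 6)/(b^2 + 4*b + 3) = (b^2 + 5*b - 6)/(b + 3)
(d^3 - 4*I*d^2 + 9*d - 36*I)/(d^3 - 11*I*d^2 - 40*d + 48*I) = (d + 3*I)/(d - 4*I)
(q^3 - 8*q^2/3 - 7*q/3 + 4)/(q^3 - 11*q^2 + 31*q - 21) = (q + 4/3)/(q - 7)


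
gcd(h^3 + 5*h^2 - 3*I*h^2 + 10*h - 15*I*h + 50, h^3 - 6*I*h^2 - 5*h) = h - 5*I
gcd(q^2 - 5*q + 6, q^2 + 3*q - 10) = q - 2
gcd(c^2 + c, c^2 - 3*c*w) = c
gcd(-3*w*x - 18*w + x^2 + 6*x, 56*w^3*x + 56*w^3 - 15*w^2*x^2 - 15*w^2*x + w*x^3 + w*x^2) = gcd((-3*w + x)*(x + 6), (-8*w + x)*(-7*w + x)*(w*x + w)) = 1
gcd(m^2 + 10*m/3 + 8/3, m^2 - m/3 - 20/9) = m + 4/3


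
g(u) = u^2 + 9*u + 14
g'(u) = 2*u + 9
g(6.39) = 112.34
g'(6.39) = 21.78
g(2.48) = 42.47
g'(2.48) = 13.96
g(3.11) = 51.66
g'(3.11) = 15.22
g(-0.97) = 6.21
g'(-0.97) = 7.06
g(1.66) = 31.70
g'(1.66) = 12.32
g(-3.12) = -4.35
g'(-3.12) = 2.76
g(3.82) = 62.97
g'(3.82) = 16.64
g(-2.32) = -1.50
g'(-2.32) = 4.36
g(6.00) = 104.00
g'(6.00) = 21.00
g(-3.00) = -4.00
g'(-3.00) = 3.00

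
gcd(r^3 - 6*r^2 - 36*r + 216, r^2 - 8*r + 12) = r - 6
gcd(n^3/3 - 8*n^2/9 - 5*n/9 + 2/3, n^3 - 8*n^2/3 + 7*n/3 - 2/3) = n - 2/3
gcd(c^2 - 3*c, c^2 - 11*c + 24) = c - 3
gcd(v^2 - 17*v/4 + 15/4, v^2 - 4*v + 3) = v - 3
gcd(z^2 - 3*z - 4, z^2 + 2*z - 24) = z - 4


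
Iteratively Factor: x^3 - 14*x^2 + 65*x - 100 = (x - 5)*(x^2 - 9*x + 20) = (x - 5)^2*(x - 4)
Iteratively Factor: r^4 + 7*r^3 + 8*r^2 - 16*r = (r)*(r^3 + 7*r^2 + 8*r - 16) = r*(r - 1)*(r^2 + 8*r + 16) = r*(r - 1)*(r + 4)*(r + 4)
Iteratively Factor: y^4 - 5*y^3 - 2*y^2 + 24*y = (y - 4)*(y^3 - y^2 - 6*y) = (y - 4)*(y - 3)*(y^2 + 2*y) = (y - 4)*(y - 3)*(y + 2)*(y)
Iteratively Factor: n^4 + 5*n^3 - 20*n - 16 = (n + 4)*(n^3 + n^2 - 4*n - 4) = (n - 2)*(n + 4)*(n^2 + 3*n + 2) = (n - 2)*(n + 1)*(n + 4)*(n + 2)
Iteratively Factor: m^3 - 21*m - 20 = (m - 5)*(m^2 + 5*m + 4) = (m - 5)*(m + 1)*(m + 4)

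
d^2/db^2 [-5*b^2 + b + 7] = -10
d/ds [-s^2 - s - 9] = -2*s - 1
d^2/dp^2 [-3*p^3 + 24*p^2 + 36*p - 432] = 48 - 18*p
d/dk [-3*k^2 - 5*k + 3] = -6*k - 5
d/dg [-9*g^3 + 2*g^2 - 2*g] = -27*g^2 + 4*g - 2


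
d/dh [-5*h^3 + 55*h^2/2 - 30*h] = -15*h^2 + 55*h - 30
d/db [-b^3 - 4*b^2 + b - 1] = -3*b^2 - 8*b + 1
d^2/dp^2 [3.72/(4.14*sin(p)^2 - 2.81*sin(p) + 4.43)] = (-255.037248*sin(p)^4 + 129.828744*sin(p)^3 + 626.084556*sin(p)^2 - 305.965164*sin(p) - 77.704104)/(4.14*sin(p)^2 - 2.81*sin(p) + 4.43)^3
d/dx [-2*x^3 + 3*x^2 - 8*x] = -6*x^2 + 6*x - 8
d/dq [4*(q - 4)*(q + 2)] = 8*q - 8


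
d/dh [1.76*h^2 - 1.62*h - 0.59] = 3.52*h - 1.62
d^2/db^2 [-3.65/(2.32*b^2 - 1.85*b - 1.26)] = (-39.29152*b^2 + 31.3316*b + 3.65*(4.64*b - 1.85)*(9.28*b - 3.7) + 21.33936)/(-2.32*b^2 + 1.85*b + 1.26)^3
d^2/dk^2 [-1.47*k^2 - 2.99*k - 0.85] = -2.94000000000000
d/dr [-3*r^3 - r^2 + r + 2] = -9*r^2 - 2*r + 1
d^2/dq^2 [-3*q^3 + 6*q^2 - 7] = 12 - 18*q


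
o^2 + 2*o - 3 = (o - 1)*(o + 3)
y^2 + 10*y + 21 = (y + 3)*(y + 7)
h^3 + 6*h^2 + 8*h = h*(h + 2)*(h + 4)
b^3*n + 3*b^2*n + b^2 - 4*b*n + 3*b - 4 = (b - 1)*(b + 4)*(b*n + 1)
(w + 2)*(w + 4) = w^2 + 6*w + 8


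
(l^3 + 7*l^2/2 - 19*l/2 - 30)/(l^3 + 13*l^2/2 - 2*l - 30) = (l^2 + l - 12)/(l^2 + 4*l - 12)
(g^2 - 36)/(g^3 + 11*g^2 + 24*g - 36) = (g - 6)/(g^2 + 5*g - 6)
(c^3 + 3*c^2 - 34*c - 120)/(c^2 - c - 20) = (c^2 - c - 30)/(c - 5)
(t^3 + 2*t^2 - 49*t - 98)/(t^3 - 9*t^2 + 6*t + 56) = (t + 7)/(t - 4)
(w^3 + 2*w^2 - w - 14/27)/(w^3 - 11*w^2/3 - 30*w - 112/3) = (w^2 - w/3 - 2/9)/(w^2 - 6*w - 16)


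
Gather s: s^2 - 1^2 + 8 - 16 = s^2 - 9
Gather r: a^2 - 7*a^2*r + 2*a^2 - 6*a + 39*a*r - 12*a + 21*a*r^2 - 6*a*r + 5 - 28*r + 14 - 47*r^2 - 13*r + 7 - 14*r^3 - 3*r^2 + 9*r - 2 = 3*a^2 - 18*a - 14*r^3 + r^2*(21*a - 50) + r*(-7*a^2 + 33*a - 32) + 24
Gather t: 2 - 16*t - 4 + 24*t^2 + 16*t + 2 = 24*t^2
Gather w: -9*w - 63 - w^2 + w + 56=-w^2 - 8*w - 7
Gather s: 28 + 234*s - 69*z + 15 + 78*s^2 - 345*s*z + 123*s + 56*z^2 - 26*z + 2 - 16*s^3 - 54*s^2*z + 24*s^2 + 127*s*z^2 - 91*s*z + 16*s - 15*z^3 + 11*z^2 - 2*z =-16*s^3 + s^2*(102 - 54*z) + s*(127*z^2 - 436*z + 373) - 15*z^3 + 67*z^2 - 97*z + 45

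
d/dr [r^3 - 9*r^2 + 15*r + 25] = 3*r^2 - 18*r + 15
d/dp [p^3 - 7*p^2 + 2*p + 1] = 3*p^2 - 14*p + 2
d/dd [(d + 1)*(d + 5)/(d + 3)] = (d^2 + 6*d + 13)/(d^2 + 6*d + 9)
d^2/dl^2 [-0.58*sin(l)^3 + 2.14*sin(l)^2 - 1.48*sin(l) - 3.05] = 5.22*sin(l)^3 - 8.56*sin(l)^2 - 2.0*sin(l) + 4.28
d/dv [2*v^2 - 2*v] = 4*v - 2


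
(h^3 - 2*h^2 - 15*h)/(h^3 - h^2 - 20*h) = (h + 3)/(h + 4)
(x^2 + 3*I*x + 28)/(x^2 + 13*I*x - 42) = (x - 4*I)/(x + 6*I)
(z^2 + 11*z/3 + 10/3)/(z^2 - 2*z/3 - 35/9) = 3*(z + 2)/(3*z - 7)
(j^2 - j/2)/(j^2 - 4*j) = (j - 1/2)/(j - 4)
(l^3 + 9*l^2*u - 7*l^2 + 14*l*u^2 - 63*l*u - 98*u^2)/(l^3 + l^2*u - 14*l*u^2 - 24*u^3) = (-l^2 - 7*l*u + 7*l + 49*u)/(-l^2 + l*u + 12*u^2)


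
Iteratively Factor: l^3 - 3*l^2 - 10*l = (l + 2)*(l^2 - 5*l) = l*(l + 2)*(l - 5)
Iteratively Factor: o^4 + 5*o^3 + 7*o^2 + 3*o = (o + 1)*(o^3 + 4*o^2 + 3*o) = (o + 1)*(o + 3)*(o^2 + o) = o*(o + 1)*(o + 3)*(o + 1)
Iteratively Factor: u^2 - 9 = (u - 3)*(u + 3)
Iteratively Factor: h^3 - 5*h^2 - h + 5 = (h - 5)*(h^2 - 1) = (h - 5)*(h - 1)*(h + 1)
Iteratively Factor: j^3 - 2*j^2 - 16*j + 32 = (j - 2)*(j^2 - 16) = (j - 4)*(j - 2)*(j + 4)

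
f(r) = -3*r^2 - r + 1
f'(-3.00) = 17.00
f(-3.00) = -23.00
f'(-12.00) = 71.00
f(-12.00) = -419.00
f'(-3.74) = 21.44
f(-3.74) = -37.22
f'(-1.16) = 5.96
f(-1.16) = -1.88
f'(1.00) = -7.00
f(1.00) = -3.00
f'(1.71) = -11.26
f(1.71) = -9.48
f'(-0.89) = 4.34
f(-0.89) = -0.49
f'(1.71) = -11.26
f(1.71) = -9.48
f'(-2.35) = 13.10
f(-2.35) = -13.22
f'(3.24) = -20.44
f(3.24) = -33.73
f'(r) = -6*r - 1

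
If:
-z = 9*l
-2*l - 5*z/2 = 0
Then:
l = 0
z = 0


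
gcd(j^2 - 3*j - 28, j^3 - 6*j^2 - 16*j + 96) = j + 4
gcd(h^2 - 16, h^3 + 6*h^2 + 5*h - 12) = h + 4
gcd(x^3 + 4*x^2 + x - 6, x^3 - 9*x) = x + 3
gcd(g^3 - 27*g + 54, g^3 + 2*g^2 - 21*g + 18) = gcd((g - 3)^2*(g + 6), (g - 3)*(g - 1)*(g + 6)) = g^2 + 3*g - 18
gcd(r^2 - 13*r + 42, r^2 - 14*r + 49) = r - 7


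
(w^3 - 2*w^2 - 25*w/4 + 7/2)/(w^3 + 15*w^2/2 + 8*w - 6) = (w - 7/2)/(w + 6)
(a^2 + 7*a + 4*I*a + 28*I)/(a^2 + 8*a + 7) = (a + 4*I)/(a + 1)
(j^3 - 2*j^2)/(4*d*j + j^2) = j*(j - 2)/(4*d + j)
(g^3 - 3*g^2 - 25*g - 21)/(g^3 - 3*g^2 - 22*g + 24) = (g^3 - 3*g^2 - 25*g - 21)/(g^3 - 3*g^2 - 22*g + 24)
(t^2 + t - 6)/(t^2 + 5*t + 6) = (t - 2)/(t + 2)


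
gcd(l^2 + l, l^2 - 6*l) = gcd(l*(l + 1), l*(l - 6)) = l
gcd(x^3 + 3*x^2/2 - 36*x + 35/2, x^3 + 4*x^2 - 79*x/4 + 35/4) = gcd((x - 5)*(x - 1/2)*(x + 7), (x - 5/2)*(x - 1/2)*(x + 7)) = x^2 + 13*x/2 - 7/2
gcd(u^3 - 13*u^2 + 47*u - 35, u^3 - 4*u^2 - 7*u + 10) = u^2 - 6*u + 5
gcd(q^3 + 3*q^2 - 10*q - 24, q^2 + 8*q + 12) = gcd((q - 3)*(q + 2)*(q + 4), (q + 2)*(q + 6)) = q + 2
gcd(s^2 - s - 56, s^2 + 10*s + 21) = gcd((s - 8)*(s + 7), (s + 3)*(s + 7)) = s + 7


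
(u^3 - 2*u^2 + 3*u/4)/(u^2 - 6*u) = (u^2 - 2*u + 3/4)/(u - 6)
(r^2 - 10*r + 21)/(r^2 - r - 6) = (r - 7)/(r + 2)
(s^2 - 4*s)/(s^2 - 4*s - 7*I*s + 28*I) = s/(s - 7*I)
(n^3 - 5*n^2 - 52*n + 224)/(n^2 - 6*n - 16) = (n^2 + 3*n - 28)/(n + 2)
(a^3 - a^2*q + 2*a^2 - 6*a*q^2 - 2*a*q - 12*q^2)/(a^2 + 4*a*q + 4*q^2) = (a^2 - 3*a*q + 2*a - 6*q)/(a + 2*q)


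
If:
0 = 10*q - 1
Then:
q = 1/10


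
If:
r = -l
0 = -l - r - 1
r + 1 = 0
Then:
No Solution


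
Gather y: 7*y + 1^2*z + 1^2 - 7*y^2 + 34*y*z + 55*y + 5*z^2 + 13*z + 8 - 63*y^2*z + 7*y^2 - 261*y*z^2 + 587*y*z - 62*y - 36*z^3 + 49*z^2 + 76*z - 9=-63*y^2*z + y*(-261*z^2 + 621*z) - 36*z^3 + 54*z^2 + 90*z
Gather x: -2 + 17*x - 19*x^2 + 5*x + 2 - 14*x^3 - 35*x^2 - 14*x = -14*x^3 - 54*x^2 + 8*x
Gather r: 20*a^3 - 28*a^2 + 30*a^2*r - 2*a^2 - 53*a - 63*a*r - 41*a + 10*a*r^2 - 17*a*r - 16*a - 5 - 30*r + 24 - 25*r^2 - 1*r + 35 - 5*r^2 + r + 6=20*a^3 - 30*a^2 - 110*a + r^2*(10*a - 30) + r*(30*a^2 - 80*a - 30) + 60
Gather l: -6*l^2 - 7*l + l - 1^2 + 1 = -6*l^2 - 6*l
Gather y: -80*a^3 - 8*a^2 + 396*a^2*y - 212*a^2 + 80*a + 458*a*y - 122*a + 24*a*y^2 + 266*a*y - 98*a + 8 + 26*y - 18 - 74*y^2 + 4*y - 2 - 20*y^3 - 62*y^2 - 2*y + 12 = -80*a^3 - 220*a^2 - 140*a - 20*y^3 + y^2*(24*a - 136) + y*(396*a^2 + 724*a + 28)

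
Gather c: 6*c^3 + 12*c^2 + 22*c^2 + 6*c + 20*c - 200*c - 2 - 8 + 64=6*c^3 + 34*c^2 - 174*c + 54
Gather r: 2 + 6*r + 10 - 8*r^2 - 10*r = -8*r^2 - 4*r + 12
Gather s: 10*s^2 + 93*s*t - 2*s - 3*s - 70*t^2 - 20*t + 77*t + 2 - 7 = 10*s^2 + s*(93*t - 5) - 70*t^2 + 57*t - 5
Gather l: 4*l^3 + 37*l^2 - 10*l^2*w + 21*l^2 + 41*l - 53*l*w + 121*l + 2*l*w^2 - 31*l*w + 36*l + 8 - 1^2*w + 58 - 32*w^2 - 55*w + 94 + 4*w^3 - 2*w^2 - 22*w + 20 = 4*l^3 + l^2*(58 - 10*w) + l*(2*w^2 - 84*w + 198) + 4*w^3 - 34*w^2 - 78*w + 180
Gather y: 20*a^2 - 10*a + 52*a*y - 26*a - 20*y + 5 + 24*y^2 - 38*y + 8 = 20*a^2 - 36*a + 24*y^2 + y*(52*a - 58) + 13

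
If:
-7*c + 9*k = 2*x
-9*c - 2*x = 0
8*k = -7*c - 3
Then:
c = -27/47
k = 6/47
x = 243/94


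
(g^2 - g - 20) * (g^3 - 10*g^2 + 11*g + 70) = g^5 - 11*g^4 + g^3 + 259*g^2 - 290*g - 1400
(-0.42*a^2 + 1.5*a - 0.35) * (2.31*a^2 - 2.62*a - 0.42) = -0.9702*a^4 + 4.5654*a^3 - 4.5621*a^2 + 0.287*a + 0.147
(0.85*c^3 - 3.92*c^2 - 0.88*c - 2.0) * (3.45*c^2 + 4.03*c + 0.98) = 2.9325*c^5 - 10.0985*c^4 - 18.0006*c^3 - 14.288*c^2 - 8.9224*c - 1.96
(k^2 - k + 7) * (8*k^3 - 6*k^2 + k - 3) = 8*k^5 - 14*k^4 + 63*k^3 - 46*k^2 + 10*k - 21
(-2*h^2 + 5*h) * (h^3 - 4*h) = -2*h^5 + 5*h^4 + 8*h^3 - 20*h^2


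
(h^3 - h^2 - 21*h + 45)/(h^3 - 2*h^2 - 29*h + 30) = (h^2 - 6*h + 9)/(h^2 - 7*h + 6)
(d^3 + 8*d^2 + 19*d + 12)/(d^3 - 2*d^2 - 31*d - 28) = (d + 3)/(d - 7)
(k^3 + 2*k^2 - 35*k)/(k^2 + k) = (k^2 + 2*k - 35)/(k + 1)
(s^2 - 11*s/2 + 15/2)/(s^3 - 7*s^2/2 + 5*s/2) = (s - 3)/(s*(s - 1))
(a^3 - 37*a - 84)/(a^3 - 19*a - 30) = (-a^3 + 37*a + 84)/(-a^3 + 19*a + 30)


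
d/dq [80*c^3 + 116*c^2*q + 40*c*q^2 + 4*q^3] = 116*c^2 + 80*c*q + 12*q^2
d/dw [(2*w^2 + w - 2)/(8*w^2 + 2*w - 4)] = w*(4 - w)/(16*w^4 + 8*w^3 - 15*w^2 - 4*w + 4)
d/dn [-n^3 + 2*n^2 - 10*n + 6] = -3*n^2 + 4*n - 10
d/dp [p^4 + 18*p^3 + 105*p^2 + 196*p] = 4*p^3 + 54*p^2 + 210*p + 196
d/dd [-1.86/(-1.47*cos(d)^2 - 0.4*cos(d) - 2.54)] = (5.4684*cos(d) + 0.744)*sin(d)/(1.47*cos(d)^2 + 0.4*cos(d) + 2.54)^2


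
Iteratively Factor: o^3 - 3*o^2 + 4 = (o - 2)*(o^2 - o - 2) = (o - 2)^2*(o + 1)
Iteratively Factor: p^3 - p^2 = (p - 1)*(p^2) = p*(p - 1)*(p)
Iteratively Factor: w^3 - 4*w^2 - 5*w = (w - 5)*(w^2 + w) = (w - 5)*(w + 1)*(w)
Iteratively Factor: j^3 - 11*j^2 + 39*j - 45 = (j - 5)*(j^2 - 6*j + 9) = (j - 5)*(j - 3)*(j - 3)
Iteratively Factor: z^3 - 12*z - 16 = (z + 2)*(z^2 - 2*z - 8) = (z - 4)*(z + 2)*(z + 2)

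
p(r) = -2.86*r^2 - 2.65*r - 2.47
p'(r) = -5.72*r - 2.65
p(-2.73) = -16.55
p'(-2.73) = 12.97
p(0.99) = -7.90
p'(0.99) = -8.31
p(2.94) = -34.98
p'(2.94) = -19.47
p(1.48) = -12.66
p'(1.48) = -11.12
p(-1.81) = -7.04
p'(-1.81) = 7.70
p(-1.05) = -2.84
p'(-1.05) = 3.36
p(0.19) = -3.08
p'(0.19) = -3.74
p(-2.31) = -11.61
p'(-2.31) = 10.56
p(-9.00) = -210.28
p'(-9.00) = 48.83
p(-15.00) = -606.22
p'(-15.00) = 83.15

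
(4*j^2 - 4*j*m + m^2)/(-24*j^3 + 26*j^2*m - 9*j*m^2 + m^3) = (-2*j + m)/(12*j^2 - 7*j*m + m^2)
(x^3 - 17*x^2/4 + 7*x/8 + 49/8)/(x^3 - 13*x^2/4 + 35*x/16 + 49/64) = 8*(2*x^2 - 5*x - 7)/(16*x^2 - 24*x - 7)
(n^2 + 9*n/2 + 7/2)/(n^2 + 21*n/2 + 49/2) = (n + 1)/(n + 7)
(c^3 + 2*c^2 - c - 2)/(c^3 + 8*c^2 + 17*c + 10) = (c - 1)/(c + 5)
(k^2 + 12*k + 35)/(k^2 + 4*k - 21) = (k + 5)/(k - 3)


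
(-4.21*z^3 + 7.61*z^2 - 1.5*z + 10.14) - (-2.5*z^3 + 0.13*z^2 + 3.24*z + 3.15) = -1.71*z^3 + 7.48*z^2 - 4.74*z + 6.99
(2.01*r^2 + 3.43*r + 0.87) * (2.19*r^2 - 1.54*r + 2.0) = 4.4019*r^4 + 4.4163*r^3 + 0.6431*r^2 + 5.5202*r + 1.74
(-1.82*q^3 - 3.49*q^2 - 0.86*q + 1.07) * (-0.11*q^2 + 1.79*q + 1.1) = 0.2002*q^5 - 2.8739*q^4 - 8.1545*q^3 - 5.4961*q^2 + 0.9693*q + 1.177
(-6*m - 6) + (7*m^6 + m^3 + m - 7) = 7*m^6 + m^3 - 5*m - 13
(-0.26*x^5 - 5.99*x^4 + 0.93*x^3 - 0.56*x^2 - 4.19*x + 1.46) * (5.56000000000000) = -1.4456*x^5 - 33.3044*x^4 + 5.1708*x^3 - 3.1136*x^2 - 23.2964*x + 8.1176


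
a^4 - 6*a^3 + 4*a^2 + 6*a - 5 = (a - 5)*(a - 1)^2*(a + 1)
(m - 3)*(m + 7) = m^2 + 4*m - 21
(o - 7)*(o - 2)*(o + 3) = o^3 - 6*o^2 - 13*o + 42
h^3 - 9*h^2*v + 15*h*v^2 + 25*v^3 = (h - 5*v)^2*(h + v)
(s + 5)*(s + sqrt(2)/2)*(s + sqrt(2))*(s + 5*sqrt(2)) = s^4 + 5*s^3 + 13*sqrt(2)*s^3/2 + 16*s^2 + 65*sqrt(2)*s^2/2 + 5*sqrt(2)*s + 80*s + 25*sqrt(2)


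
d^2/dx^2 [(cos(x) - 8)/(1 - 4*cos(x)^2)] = (128*(8 - cos(x))*sin(x)^2*cos(x)^2 + (4*cos(x)^2 - 1)^2*cos(x) + 8*(4*cos(x)^2 - 1)*(8*cos(2*x) - cos(3*x)))/(4*cos(x)^2 - 1)^3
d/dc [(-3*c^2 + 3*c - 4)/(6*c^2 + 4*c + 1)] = (-30*c^2 + 42*c + 19)/(36*c^4 + 48*c^3 + 28*c^2 + 8*c + 1)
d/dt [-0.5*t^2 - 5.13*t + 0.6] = -1.0*t - 5.13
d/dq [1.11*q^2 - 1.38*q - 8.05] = 2.22*q - 1.38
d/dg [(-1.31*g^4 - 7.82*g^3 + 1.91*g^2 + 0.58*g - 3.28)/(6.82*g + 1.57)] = (-26.8026*g^4 - 114.8916*g^3 - 23.806*g^2 + 5.9974*g + 23.2802)/(46.5124*g^2 + 21.4148*g + 2.4649)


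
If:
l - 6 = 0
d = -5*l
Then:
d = -30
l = 6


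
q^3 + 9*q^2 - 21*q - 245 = (q - 5)*(q + 7)^2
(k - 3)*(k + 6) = k^2 + 3*k - 18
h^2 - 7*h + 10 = (h - 5)*(h - 2)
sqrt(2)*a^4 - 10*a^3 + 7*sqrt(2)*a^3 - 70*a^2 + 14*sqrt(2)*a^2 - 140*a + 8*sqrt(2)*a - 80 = (a + 2)*(a + 4)*(a - 5*sqrt(2))*(sqrt(2)*a + sqrt(2))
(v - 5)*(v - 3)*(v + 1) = v^3 - 7*v^2 + 7*v + 15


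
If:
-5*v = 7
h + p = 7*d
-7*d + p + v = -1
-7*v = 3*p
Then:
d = 43/105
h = -2/5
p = 49/15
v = -7/5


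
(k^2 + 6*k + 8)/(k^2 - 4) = (k + 4)/(k - 2)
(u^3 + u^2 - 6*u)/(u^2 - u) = (u^2 + u - 6)/(u - 1)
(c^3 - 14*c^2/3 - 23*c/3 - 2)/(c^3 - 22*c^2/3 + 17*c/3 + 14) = (3*c + 1)/(3*c - 7)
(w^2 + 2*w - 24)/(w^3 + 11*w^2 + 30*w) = (w - 4)/(w*(w + 5))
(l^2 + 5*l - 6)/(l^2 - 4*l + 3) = (l + 6)/(l - 3)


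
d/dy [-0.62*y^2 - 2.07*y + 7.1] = -1.24*y - 2.07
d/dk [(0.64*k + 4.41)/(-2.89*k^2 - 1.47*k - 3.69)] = (1.8496*k^2 + 25.4898*k + 4.1211)/(8.3521*k^4 + 8.4966*k^3 + 23.4891*k^2 + 10.8486*k + 13.6161)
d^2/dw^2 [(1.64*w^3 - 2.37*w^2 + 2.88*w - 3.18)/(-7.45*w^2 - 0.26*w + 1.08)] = (2.27373675443232e-13*w^4 - 355.488388*w^3 + 1176.164892*w^2 - 113.554296*w + 55.513824)/(413.493625*w^6 + 43.29195*w^5 - 178.31724*w^4 - 12.534184*w^3 + 25.850016*w^2 + 0.909792*w - 1.259712)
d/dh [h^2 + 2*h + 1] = 2*h + 2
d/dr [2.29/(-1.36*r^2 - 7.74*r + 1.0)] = (6.2288*r + 17.7246)/(1.36*r^2 + 7.74*r - 1.0)^2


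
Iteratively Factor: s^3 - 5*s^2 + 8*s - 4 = (s - 2)*(s^2 - 3*s + 2) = (s - 2)^2*(s - 1)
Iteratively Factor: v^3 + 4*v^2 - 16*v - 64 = (v + 4)*(v^2 - 16) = (v + 4)^2*(v - 4)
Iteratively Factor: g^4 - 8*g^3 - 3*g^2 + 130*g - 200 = (g - 5)*(g^3 - 3*g^2 - 18*g + 40) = (g - 5)^2*(g^2 + 2*g - 8) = (g - 5)^2*(g - 2)*(g + 4)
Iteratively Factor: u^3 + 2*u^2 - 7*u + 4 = (u - 1)*(u^2 + 3*u - 4) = (u - 1)*(u + 4)*(u - 1)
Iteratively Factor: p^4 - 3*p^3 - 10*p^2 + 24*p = (p)*(p^3 - 3*p^2 - 10*p + 24) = p*(p + 3)*(p^2 - 6*p + 8) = p*(p - 4)*(p + 3)*(p - 2)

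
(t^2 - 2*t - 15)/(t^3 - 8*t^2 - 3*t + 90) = 1/(t - 6)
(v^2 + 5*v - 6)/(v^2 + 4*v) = (v^2 + 5*v - 6)/(v*(v + 4))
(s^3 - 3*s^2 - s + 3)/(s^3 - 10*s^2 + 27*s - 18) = (s + 1)/(s - 6)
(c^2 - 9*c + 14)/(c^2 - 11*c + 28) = (c - 2)/(c - 4)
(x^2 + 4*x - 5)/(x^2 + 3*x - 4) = (x + 5)/(x + 4)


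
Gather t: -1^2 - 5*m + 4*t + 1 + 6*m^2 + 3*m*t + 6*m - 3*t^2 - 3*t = 6*m^2 + m - 3*t^2 + t*(3*m + 1)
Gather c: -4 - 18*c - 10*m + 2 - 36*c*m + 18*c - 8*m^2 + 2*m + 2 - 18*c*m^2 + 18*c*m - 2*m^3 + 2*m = c*(-18*m^2 - 18*m) - 2*m^3 - 8*m^2 - 6*m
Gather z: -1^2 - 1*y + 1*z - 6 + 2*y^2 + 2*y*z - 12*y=2*y^2 - 13*y + z*(2*y + 1) - 7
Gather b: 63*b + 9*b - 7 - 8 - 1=72*b - 16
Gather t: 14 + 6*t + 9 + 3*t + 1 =9*t + 24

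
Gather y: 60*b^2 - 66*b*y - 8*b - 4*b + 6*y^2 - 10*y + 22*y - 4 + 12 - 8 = 60*b^2 - 12*b + 6*y^2 + y*(12 - 66*b)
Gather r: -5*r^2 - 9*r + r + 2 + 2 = -5*r^2 - 8*r + 4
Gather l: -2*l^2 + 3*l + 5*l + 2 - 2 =-2*l^2 + 8*l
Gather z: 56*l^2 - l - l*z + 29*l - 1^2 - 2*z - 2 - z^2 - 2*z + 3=56*l^2 + 28*l - z^2 + z*(-l - 4)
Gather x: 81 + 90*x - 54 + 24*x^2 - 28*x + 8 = 24*x^2 + 62*x + 35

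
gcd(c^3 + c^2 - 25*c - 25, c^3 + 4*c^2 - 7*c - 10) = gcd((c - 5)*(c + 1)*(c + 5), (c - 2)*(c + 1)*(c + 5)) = c^2 + 6*c + 5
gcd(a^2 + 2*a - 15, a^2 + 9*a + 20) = a + 5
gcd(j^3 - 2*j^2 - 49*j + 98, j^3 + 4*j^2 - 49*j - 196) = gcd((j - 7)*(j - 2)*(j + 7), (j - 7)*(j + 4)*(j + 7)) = j^2 - 49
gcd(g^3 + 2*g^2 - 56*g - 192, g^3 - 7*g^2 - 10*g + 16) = g - 8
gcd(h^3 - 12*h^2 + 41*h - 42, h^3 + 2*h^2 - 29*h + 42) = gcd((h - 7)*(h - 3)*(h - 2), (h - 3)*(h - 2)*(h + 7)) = h^2 - 5*h + 6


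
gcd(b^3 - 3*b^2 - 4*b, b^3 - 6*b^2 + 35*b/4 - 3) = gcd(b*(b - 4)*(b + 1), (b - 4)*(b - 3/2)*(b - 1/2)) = b - 4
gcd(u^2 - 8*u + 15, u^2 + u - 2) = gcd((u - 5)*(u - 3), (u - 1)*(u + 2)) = 1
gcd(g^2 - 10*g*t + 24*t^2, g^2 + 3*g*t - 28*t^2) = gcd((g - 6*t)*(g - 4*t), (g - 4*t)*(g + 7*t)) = -g + 4*t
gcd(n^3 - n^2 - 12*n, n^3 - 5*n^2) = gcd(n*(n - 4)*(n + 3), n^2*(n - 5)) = n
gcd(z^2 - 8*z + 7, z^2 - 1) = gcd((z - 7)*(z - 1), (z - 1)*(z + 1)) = z - 1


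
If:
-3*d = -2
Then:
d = 2/3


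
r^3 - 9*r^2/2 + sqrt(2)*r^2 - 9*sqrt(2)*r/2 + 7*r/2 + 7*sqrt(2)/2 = (r - 7/2)*(r - 1)*(r + sqrt(2))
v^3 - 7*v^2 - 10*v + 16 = (v - 8)*(v - 1)*(v + 2)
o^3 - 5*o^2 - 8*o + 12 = (o - 6)*(o - 1)*(o + 2)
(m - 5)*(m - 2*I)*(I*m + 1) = I*m^3 + 3*m^2 - 5*I*m^2 - 15*m - 2*I*m + 10*I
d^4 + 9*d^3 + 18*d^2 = d^2*(d + 3)*(d + 6)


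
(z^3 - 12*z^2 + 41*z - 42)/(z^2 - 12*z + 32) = (z^3 - 12*z^2 + 41*z - 42)/(z^2 - 12*z + 32)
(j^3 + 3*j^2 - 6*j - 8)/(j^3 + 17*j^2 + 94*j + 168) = (j^2 - j - 2)/(j^2 + 13*j + 42)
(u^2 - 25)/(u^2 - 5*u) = (u + 5)/u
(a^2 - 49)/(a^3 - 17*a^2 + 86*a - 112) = (a + 7)/(a^2 - 10*a + 16)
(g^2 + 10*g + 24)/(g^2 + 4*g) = (g + 6)/g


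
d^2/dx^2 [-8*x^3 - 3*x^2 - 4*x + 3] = -48*x - 6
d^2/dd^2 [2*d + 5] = 0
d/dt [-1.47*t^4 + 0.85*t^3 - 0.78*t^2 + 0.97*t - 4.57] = -5.88*t^3 + 2.55*t^2 - 1.56*t + 0.97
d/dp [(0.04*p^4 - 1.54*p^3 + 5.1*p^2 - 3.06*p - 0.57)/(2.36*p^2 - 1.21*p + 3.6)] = (0.1888*p^5 - 3.7796*p^4 + 4.3028*p^3 - 15.5814*p^2 + 39.4104*p - 11.7057)/(5.5696*p^4 - 5.7112*p^3 + 18.4561*p^2 - 8.712*p + 12.96)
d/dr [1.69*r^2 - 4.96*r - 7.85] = 3.38*r - 4.96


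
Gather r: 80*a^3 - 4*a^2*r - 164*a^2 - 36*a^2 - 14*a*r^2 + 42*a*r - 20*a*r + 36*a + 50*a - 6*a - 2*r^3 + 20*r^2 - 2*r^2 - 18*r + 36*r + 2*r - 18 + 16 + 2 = 80*a^3 - 200*a^2 + 80*a - 2*r^3 + r^2*(18 - 14*a) + r*(-4*a^2 + 22*a + 20)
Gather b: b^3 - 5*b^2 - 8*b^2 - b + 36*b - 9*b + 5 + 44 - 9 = b^3 - 13*b^2 + 26*b + 40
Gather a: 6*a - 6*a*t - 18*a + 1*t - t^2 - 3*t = a*(-6*t - 12) - t^2 - 2*t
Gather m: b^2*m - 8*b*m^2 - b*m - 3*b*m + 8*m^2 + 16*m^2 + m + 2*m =m^2*(24 - 8*b) + m*(b^2 - 4*b + 3)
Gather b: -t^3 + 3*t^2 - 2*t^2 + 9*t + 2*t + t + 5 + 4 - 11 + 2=-t^3 + t^2 + 12*t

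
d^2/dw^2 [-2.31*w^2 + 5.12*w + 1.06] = -4.62000000000000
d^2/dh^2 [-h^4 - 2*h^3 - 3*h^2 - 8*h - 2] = -12*h^2 - 12*h - 6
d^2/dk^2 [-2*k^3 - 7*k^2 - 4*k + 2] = -12*k - 14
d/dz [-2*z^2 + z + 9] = 1 - 4*z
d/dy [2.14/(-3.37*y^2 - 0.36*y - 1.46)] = (14.4236*y + 0.7704)/(3.37*y^2 + 0.36*y + 1.46)^2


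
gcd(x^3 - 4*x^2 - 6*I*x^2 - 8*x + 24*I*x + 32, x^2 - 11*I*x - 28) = x - 4*I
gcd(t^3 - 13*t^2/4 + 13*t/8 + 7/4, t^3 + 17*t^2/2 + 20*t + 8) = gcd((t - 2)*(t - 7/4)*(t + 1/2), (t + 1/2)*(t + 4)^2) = t + 1/2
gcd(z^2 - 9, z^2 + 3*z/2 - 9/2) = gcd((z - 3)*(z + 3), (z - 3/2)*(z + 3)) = z + 3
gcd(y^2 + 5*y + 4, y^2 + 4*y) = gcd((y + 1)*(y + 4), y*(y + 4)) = y + 4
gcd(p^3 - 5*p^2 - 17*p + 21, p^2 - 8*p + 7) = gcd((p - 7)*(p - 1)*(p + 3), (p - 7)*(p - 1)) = p^2 - 8*p + 7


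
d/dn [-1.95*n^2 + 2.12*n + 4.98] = 2.12 - 3.9*n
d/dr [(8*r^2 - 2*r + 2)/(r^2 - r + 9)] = 2*(-3*r^2 + 70*r - 8)/(r^4 - 2*r^3 + 19*r^2 - 18*r + 81)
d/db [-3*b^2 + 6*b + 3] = 6 - 6*b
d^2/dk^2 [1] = 0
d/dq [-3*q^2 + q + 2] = 1 - 6*q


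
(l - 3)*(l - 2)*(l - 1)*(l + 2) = l^4 - 4*l^3 - l^2 + 16*l - 12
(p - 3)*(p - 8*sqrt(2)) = p^2 - 8*sqrt(2)*p - 3*p + 24*sqrt(2)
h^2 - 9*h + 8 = (h - 8)*(h - 1)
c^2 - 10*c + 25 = (c - 5)^2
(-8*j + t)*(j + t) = -8*j^2 - 7*j*t + t^2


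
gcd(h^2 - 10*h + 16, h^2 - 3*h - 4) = 1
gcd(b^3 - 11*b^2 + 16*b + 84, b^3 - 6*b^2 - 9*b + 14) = b^2 - 5*b - 14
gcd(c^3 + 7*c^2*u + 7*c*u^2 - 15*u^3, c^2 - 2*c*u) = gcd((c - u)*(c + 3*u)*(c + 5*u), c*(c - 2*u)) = 1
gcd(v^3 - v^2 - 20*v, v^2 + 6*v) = v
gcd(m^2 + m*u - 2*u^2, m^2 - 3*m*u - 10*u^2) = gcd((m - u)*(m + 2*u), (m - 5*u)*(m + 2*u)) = m + 2*u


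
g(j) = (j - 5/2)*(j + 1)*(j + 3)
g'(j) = (j - 5/2)*(j + 1) + (j - 5/2)*(j + 3) + (j + 1)*(j + 3) = 3*j^2 + 3*j - 7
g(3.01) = 12.29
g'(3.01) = 29.21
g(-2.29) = 4.39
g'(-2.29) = 1.86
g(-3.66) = -10.81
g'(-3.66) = 22.21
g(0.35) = -9.72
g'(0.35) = -5.58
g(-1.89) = 4.34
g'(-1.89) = -1.95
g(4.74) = 99.52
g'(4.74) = 74.62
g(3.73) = 39.15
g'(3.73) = 45.93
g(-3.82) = -14.61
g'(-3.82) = 25.32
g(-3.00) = 0.00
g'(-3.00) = 11.00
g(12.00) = 1852.50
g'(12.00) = 461.00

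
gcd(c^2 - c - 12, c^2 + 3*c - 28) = c - 4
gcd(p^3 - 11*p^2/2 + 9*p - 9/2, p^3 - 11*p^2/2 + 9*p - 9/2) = p^3 - 11*p^2/2 + 9*p - 9/2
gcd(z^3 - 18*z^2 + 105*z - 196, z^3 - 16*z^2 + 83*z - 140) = z^2 - 11*z + 28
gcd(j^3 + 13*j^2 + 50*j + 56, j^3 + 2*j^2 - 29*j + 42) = j + 7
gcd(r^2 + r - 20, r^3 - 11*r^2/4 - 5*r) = r - 4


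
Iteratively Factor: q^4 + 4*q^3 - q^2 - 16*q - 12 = (q - 2)*(q^3 + 6*q^2 + 11*q + 6) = (q - 2)*(q + 2)*(q^2 + 4*q + 3) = (q - 2)*(q + 1)*(q + 2)*(q + 3)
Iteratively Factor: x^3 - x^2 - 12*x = (x + 3)*(x^2 - 4*x) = (x - 4)*(x + 3)*(x)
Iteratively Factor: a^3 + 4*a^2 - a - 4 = (a + 1)*(a^2 + 3*a - 4) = (a - 1)*(a + 1)*(a + 4)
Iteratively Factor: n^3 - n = (n)*(n^2 - 1) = n*(n - 1)*(n + 1)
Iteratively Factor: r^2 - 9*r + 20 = (r - 5)*(r - 4)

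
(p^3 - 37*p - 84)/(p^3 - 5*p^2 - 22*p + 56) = (p + 3)/(p - 2)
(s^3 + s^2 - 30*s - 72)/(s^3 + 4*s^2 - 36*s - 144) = (s + 3)/(s + 6)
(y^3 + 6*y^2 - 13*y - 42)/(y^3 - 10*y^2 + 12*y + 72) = (y^2 + 4*y - 21)/(y^2 - 12*y + 36)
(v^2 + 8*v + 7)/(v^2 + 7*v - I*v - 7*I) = (v + 1)/(v - I)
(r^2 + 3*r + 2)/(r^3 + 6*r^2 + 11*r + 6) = 1/(r + 3)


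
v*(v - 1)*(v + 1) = v^3 - v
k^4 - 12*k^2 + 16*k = k*(k - 2)^2*(k + 4)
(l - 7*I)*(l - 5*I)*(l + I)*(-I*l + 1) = -I*l^4 - 10*l^3 + 12*I*l^2 - 58*l - 35*I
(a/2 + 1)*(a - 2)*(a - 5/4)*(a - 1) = a^4/2 - 9*a^3/8 - 11*a^2/8 + 9*a/2 - 5/2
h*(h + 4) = h^2 + 4*h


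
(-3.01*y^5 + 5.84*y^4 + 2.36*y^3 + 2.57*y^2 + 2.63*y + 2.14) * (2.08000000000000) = -6.2608*y^5 + 12.1472*y^4 + 4.9088*y^3 + 5.3456*y^2 + 5.4704*y + 4.4512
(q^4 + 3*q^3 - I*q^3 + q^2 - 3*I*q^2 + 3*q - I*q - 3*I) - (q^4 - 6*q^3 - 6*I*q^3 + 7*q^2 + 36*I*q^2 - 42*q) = 9*q^3 + 5*I*q^3 - 6*q^2 - 39*I*q^2 + 45*q - I*q - 3*I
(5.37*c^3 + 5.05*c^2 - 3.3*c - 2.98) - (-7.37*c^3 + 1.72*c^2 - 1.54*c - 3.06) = 12.74*c^3 + 3.33*c^2 - 1.76*c + 0.0800000000000001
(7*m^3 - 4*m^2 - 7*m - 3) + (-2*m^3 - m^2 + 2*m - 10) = 5*m^3 - 5*m^2 - 5*m - 13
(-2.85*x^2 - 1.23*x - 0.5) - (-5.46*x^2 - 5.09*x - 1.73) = 2.61*x^2 + 3.86*x + 1.23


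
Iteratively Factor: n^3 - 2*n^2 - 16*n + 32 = (n + 4)*(n^2 - 6*n + 8) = (n - 4)*(n + 4)*(n - 2)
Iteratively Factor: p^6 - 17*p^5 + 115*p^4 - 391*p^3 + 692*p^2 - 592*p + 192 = (p - 3)*(p^5 - 14*p^4 + 73*p^3 - 172*p^2 + 176*p - 64) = (p - 4)*(p - 3)*(p^4 - 10*p^3 + 33*p^2 - 40*p + 16) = (p - 4)*(p - 3)*(p - 1)*(p^3 - 9*p^2 + 24*p - 16) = (p - 4)*(p - 3)*(p - 1)^2*(p^2 - 8*p + 16) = (p - 4)^2*(p - 3)*(p - 1)^2*(p - 4)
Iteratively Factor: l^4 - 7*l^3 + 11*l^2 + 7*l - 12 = (l - 3)*(l^3 - 4*l^2 - l + 4) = (l - 4)*(l - 3)*(l^2 - 1) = (l - 4)*(l - 3)*(l - 1)*(l + 1)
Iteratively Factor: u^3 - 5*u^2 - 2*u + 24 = (u - 3)*(u^2 - 2*u - 8) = (u - 3)*(u + 2)*(u - 4)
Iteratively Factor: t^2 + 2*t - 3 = (t + 3)*(t - 1)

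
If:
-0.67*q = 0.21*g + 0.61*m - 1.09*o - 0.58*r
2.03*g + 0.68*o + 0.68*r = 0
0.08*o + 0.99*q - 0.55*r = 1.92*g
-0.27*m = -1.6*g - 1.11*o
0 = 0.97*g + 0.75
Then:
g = -0.77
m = 7.04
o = 2.83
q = -2.02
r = -0.52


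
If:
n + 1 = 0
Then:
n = -1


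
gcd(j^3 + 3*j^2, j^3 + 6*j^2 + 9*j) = j^2 + 3*j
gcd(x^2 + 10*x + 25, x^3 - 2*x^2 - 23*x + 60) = x + 5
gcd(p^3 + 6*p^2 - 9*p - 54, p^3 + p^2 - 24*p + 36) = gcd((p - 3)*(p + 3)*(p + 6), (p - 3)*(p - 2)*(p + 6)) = p^2 + 3*p - 18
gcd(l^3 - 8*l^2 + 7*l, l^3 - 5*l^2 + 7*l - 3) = l - 1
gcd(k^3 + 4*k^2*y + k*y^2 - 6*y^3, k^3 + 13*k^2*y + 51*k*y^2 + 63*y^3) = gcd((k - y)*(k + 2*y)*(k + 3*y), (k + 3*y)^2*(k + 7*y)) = k + 3*y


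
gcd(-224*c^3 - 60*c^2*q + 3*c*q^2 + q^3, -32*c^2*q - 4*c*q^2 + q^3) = -32*c^2 - 4*c*q + q^2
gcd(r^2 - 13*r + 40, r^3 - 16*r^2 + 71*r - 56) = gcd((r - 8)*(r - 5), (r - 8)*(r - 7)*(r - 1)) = r - 8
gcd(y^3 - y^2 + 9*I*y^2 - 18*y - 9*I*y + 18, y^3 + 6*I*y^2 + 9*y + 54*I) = y^2 + 9*I*y - 18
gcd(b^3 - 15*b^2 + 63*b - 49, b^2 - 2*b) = 1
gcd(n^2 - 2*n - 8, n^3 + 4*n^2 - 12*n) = 1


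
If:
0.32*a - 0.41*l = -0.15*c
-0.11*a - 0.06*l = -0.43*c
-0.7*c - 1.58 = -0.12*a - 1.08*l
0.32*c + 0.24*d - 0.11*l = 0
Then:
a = 1.87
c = 0.72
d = -0.17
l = 1.72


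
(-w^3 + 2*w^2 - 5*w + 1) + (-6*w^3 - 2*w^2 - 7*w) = -7*w^3 - 12*w + 1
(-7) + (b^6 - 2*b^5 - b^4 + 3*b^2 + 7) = b^6 - 2*b^5 - b^4 + 3*b^2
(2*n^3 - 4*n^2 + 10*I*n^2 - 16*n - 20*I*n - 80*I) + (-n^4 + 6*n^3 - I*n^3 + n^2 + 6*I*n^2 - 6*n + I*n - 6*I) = -n^4 + 8*n^3 - I*n^3 - 3*n^2 + 16*I*n^2 - 22*n - 19*I*n - 86*I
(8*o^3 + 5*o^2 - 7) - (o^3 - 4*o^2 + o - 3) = 7*o^3 + 9*o^2 - o - 4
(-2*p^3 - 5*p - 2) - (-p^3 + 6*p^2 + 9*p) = -p^3 - 6*p^2 - 14*p - 2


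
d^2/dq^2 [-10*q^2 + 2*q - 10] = -20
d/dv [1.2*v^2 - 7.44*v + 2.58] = 2.4*v - 7.44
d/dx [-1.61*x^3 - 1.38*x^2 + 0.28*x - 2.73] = -4.83*x^2 - 2.76*x + 0.28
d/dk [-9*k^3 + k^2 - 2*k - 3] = -27*k^2 + 2*k - 2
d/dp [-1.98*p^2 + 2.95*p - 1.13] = 2.95 - 3.96*p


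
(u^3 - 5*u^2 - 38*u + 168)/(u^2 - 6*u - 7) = (u^2 + 2*u - 24)/(u + 1)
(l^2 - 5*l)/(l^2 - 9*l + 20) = l/(l - 4)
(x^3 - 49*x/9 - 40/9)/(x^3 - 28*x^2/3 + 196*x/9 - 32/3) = (3*x^2 + 8*x + 5)/(3*x^2 - 20*x + 12)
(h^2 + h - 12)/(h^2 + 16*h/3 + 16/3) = 3*(h - 3)/(3*h + 4)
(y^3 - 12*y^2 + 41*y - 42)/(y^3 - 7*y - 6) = (y^2 - 9*y + 14)/(y^2 + 3*y + 2)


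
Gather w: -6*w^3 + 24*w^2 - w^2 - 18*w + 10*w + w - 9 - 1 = -6*w^3 + 23*w^2 - 7*w - 10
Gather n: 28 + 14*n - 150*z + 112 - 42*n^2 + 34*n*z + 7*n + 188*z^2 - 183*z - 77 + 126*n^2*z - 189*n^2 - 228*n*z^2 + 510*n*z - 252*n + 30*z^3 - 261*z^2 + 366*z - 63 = n^2*(126*z - 231) + n*(-228*z^2 + 544*z - 231) + 30*z^3 - 73*z^2 + 33*z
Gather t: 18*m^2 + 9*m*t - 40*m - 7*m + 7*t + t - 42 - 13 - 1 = 18*m^2 - 47*m + t*(9*m + 8) - 56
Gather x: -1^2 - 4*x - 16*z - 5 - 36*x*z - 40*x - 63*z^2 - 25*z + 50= x*(-36*z - 44) - 63*z^2 - 41*z + 44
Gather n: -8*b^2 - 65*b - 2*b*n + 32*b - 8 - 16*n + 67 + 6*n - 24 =-8*b^2 - 33*b + n*(-2*b - 10) + 35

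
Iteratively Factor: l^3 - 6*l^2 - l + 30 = (l - 5)*(l^2 - l - 6) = (l - 5)*(l - 3)*(l + 2)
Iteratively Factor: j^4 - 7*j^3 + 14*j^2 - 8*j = (j - 2)*(j^3 - 5*j^2 + 4*j) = j*(j - 2)*(j^2 - 5*j + 4) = j*(j - 2)*(j - 1)*(j - 4)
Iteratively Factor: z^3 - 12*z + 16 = (z - 2)*(z^2 + 2*z - 8) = (z - 2)*(z + 4)*(z - 2)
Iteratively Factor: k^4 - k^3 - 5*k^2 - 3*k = (k - 3)*(k^3 + 2*k^2 + k) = k*(k - 3)*(k^2 + 2*k + 1) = k*(k - 3)*(k + 1)*(k + 1)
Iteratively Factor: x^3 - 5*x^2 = (x)*(x^2 - 5*x) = x*(x - 5)*(x)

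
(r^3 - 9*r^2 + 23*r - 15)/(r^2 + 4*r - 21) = (r^2 - 6*r + 5)/(r + 7)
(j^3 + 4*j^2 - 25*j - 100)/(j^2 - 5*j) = j + 9 + 20/j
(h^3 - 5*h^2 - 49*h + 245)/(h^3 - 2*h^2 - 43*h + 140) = (h - 7)/(h - 4)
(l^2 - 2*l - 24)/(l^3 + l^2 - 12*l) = (l - 6)/(l*(l - 3))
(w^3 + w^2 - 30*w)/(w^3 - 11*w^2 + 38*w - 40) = w*(w + 6)/(w^2 - 6*w + 8)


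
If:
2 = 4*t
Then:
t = 1/2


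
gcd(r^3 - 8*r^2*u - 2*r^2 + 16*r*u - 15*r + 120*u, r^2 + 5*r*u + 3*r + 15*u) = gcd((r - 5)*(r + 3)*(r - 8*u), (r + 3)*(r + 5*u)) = r + 3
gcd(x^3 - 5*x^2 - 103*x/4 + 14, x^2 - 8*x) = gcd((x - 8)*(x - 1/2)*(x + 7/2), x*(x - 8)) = x - 8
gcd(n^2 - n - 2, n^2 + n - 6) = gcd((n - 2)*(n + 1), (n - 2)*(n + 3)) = n - 2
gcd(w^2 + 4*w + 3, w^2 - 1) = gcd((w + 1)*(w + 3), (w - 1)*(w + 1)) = w + 1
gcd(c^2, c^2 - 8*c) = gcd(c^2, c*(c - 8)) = c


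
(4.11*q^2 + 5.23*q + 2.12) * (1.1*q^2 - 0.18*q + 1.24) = 4.521*q^4 + 5.0132*q^3 + 6.487*q^2 + 6.1036*q + 2.6288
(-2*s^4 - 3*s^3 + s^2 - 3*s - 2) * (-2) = 4*s^4 + 6*s^3 - 2*s^2 + 6*s + 4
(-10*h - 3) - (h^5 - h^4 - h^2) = -h^5 + h^4 + h^2 - 10*h - 3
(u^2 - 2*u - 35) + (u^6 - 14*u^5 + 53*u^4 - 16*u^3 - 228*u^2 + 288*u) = u^6 - 14*u^5 + 53*u^4 - 16*u^3 - 227*u^2 + 286*u - 35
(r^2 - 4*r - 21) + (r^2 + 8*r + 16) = 2*r^2 + 4*r - 5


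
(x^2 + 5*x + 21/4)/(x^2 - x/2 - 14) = (x + 3/2)/(x - 4)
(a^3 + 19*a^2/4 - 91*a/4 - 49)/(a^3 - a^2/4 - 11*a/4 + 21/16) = 4*(a^2 + 3*a - 28)/(4*a^2 - 8*a + 3)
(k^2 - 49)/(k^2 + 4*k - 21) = (k - 7)/(k - 3)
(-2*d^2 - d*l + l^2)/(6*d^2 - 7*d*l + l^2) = (-2*d^2 - d*l + l^2)/(6*d^2 - 7*d*l + l^2)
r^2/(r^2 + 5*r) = r/(r + 5)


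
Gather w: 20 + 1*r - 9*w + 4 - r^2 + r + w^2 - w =-r^2 + 2*r + w^2 - 10*w + 24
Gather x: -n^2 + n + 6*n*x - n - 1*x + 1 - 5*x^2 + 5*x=-n^2 - 5*x^2 + x*(6*n + 4) + 1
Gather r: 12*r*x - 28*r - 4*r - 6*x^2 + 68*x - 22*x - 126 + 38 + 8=r*(12*x - 32) - 6*x^2 + 46*x - 80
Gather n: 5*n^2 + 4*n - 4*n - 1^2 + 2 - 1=5*n^2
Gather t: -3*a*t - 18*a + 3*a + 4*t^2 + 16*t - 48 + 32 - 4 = -15*a + 4*t^2 + t*(16 - 3*a) - 20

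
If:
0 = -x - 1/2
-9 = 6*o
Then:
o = -3/2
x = -1/2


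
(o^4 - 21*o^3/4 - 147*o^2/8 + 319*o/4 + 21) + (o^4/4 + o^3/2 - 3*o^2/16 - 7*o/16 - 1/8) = 5*o^4/4 - 19*o^3/4 - 297*o^2/16 + 1269*o/16 + 167/8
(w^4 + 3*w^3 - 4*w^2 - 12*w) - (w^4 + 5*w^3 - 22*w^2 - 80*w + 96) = -2*w^3 + 18*w^2 + 68*w - 96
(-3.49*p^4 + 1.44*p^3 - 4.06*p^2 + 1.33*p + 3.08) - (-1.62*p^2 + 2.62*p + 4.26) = -3.49*p^4 + 1.44*p^3 - 2.44*p^2 - 1.29*p - 1.18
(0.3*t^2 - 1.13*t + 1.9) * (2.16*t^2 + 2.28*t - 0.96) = 0.648*t^4 - 1.7568*t^3 + 1.2396*t^2 + 5.4168*t - 1.824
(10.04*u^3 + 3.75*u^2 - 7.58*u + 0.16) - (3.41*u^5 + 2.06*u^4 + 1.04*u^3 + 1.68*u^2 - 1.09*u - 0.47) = -3.41*u^5 - 2.06*u^4 + 9.0*u^3 + 2.07*u^2 - 6.49*u + 0.63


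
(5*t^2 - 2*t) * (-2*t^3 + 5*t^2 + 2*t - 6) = -10*t^5 + 29*t^4 - 34*t^2 + 12*t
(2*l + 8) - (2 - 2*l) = 4*l + 6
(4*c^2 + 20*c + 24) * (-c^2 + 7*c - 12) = -4*c^4 + 8*c^3 + 68*c^2 - 72*c - 288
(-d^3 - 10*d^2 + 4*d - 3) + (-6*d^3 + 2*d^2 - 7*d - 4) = -7*d^3 - 8*d^2 - 3*d - 7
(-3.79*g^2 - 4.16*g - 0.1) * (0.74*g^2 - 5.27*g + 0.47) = -2.8046*g^4 + 16.8949*g^3 + 20.0679*g^2 - 1.4282*g - 0.047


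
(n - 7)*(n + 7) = n^2 - 49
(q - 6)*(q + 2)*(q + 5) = q^3 + q^2 - 32*q - 60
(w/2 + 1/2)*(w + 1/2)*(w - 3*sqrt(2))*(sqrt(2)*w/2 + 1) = sqrt(2)*w^4/4 - w^3 + 3*sqrt(2)*w^3/8 - 11*sqrt(2)*w^2/8 - 3*w^2/2 - 9*sqrt(2)*w/4 - w/2 - 3*sqrt(2)/4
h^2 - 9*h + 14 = (h - 7)*(h - 2)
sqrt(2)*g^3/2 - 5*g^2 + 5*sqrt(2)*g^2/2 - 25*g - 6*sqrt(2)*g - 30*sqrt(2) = (g + 5)*(g - 6*sqrt(2))*(sqrt(2)*g/2 + 1)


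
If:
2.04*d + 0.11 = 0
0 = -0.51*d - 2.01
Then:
No Solution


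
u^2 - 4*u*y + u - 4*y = (u + 1)*(u - 4*y)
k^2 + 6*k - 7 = (k - 1)*(k + 7)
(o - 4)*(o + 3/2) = o^2 - 5*o/2 - 6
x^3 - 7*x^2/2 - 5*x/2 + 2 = (x - 4)*(x - 1/2)*(x + 1)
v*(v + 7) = v^2 + 7*v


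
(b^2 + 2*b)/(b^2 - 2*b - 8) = b/(b - 4)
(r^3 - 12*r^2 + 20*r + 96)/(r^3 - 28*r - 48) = (r - 8)/(r + 4)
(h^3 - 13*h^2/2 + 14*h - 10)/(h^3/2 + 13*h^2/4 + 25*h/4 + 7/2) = 2*(2*h^3 - 13*h^2 + 28*h - 20)/(2*h^3 + 13*h^2 + 25*h + 14)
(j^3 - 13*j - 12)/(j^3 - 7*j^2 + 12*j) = (j^2 + 4*j + 3)/(j*(j - 3))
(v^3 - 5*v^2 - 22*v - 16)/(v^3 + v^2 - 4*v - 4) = (v - 8)/(v - 2)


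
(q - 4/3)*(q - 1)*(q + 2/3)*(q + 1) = q^4 - 2*q^3/3 - 17*q^2/9 + 2*q/3 + 8/9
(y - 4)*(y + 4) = y^2 - 16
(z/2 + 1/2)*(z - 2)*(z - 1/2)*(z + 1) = z^4/2 - z^3/4 - 3*z^2/2 - z/4 + 1/2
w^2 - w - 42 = (w - 7)*(w + 6)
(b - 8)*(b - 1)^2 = b^3 - 10*b^2 + 17*b - 8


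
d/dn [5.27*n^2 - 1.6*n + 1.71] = 10.54*n - 1.6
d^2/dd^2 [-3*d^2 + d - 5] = -6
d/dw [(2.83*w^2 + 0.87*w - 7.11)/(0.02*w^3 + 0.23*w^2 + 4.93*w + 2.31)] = (-0.0566*w^4 - 0.0347999999999999*w^3 + 14.1784*w^2 + 16.3452*w + 37.062)/(0.0004*w^6 + 0.0092*w^5 + 0.2501*w^4 + 2.3602*w^3 + 25.3675*w^2 + 22.7766*w + 5.3361)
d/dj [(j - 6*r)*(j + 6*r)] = 2*j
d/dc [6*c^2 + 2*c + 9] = 12*c + 2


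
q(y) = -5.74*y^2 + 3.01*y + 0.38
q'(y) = 3.01 - 11.48*y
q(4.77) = -115.86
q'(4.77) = -51.75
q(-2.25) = -35.45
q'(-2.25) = 28.84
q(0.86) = -1.28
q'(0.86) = -6.86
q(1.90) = -14.62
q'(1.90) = -18.80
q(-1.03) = -8.81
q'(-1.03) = 14.83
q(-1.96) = -27.57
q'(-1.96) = 25.51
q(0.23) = 0.77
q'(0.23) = 0.37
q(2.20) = -20.78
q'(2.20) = -22.25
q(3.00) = -42.25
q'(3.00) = -31.43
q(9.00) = -437.47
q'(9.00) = -100.31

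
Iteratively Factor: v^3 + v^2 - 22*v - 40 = (v + 4)*(v^2 - 3*v - 10) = (v + 2)*(v + 4)*(v - 5)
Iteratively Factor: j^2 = (j)*(j)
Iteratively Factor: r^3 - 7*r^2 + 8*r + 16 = (r - 4)*(r^2 - 3*r - 4) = (r - 4)*(r + 1)*(r - 4)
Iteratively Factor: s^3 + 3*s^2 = (s)*(s^2 + 3*s) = s*(s + 3)*(s)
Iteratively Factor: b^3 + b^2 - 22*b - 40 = (b + 4)*(b^2 - 3*b - 10) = (b + 2)*(b + 4)*(b - 5)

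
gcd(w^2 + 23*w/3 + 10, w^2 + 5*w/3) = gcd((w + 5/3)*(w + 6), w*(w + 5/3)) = w + 5/3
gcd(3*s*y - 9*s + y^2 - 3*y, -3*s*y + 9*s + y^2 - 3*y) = y - 3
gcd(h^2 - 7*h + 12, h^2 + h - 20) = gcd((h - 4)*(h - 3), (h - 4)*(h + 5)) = h - 4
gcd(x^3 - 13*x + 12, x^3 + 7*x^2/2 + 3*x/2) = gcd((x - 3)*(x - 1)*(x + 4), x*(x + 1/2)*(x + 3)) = 1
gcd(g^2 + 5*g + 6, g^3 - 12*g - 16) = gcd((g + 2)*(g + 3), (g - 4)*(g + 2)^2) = g + 2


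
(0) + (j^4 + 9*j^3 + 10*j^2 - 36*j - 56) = j^4 + 9*j^3 + 10*j^2 - 36*j - 56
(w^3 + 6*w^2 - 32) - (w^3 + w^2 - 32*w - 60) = 5*w^2 + 32*w + 28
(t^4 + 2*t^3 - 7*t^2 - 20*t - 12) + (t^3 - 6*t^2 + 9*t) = t^4 + 3*t^3 - 13*t^2 - 11*t - 12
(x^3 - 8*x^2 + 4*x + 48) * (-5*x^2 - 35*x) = -5*x^5 + 5*x^4 + 260*x^3 - 380*x^2 - 1680*x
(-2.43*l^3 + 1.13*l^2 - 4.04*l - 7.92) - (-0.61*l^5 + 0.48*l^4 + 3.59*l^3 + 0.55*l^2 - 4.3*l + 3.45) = 0.61*l^5 - 0.48*l^4 - 6.02*l^3 + 0.58*l^2 + 0.26*l - 11.37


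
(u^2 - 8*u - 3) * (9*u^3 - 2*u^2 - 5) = 9*u^5 - 74*u^4 - 11*u^3 + u^2 + 40*u + 15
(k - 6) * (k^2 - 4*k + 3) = k^3 - 10*k^2 + 27*k - 18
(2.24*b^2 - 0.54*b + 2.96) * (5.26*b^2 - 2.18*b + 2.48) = 11.7824*b^4 - 7.7236*b^3 + 22.302*b^2 - 7.792*b + 7.3408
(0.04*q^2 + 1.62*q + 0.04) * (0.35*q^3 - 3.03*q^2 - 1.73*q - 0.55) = 0.014*q^5 + 0.4458*q^4 - 4.9638*q^3 - 2.9458*q^2 - 0.9602*q - 0.022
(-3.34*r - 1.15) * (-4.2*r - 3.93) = 14.028*r^2 + 17.9562*r + 4.5195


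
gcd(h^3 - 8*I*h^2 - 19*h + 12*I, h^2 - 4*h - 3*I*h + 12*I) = h - 3*I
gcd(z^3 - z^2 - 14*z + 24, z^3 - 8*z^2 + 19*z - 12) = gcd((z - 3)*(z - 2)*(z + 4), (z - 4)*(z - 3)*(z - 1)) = z - 3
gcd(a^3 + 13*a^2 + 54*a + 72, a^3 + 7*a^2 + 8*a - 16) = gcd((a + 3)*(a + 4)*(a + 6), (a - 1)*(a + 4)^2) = a + 4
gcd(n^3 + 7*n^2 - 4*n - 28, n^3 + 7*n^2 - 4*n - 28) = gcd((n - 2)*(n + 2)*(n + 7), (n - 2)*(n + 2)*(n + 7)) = n^3 + 7*n^2 - 4*n - 28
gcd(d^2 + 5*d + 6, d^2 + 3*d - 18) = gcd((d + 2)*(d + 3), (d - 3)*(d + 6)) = 1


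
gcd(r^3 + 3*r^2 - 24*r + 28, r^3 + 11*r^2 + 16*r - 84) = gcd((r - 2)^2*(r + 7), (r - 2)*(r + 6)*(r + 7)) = r^2 + 5*r - 14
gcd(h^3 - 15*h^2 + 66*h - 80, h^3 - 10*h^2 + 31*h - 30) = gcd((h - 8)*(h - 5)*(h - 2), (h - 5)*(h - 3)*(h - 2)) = h^2 - 7*h + 10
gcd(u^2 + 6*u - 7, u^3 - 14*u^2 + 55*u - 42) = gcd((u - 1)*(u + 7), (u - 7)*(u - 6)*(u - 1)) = u - 1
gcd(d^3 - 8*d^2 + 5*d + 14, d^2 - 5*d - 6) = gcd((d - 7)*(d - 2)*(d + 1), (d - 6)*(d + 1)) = d + 1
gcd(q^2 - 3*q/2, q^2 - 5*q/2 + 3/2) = q - 3/2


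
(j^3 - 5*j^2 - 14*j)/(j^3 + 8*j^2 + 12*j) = (j - 7)/(j + 6)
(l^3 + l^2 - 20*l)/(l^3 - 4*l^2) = (l + 5)/l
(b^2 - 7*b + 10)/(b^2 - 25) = (b - 2)/(b + 5)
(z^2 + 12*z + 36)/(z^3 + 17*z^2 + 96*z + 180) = 1/(z + 5)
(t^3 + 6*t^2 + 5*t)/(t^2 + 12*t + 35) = t*(t + 1)/(t + 7)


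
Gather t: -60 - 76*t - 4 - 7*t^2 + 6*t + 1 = -7*t^2 - 70*t - 63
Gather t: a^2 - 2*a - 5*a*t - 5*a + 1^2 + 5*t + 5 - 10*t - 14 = a^2 - 7*a + t*(-5*a - 5) - 8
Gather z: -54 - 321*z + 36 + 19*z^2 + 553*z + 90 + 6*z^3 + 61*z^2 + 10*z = 6*z^3 + 80*z^2 + 242*z + 72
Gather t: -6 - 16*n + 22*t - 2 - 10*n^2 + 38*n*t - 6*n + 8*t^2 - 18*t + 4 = -10*n^2 - 22*n + 8*t^2 + t*(38*n + 4) - 4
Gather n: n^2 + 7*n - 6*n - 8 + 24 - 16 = n^2 + n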